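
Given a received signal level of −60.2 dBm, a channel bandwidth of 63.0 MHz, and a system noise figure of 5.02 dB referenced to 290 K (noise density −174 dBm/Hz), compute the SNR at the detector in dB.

30.8 dB

Noise floor: N = −174 + 10 log₁₀(B) + NF
10 log₁₀(6.30×10⁷) = 77.99 dB
N = −174 + 77.99 + 5.02 = −90.99 dBm
SNR = P_sig − N = −60.2 − (−90.99) = 30.79 dB → 30.8 dB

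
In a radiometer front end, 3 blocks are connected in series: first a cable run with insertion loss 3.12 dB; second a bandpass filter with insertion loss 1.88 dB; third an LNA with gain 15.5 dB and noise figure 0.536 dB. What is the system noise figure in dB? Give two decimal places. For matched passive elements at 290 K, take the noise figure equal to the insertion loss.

Convert to linear (a loss of L dB is a gain of −L dB): F_i = 10^(NF_i/10), G_i = 10^(G_i,dB/10)
  Stage 1: F_1 = 10^(3.12/10) = 2.051, G_1 = 10^(−3.12/10) = 0.4875
  Stage 2: F_2 = 10^(1.88/10) = 1.542, G_2 = 10^(−1.88/10) = 0.6486
  Stage 3: F_3 = 10^(0.536/10) = 1.131, G_3 = 10^(15.5/10) = 35.48
Friis cascade:
  F = 2.051 + (1.542 − 1)/0.4875 + (1.131 − 1)/0.3162 = 3.578
NF = 10 log₁₀(3.578) = 5.54 dB

5.54 dB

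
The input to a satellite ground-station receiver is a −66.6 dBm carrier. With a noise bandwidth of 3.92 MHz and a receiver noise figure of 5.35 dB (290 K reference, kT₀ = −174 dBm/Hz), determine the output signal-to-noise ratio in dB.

36.1 dB

Noise floor: N = −174 + 10 log₁₀(B) + NF
10 log₁₀(3.92×10⁶) = 65.93 dB
N = −174 + 65.93 + 5.35 = −102.72 dBm
SNR = P_sig − N = −66.6 − (−102.72) = 36.12 dB → 36.1 dB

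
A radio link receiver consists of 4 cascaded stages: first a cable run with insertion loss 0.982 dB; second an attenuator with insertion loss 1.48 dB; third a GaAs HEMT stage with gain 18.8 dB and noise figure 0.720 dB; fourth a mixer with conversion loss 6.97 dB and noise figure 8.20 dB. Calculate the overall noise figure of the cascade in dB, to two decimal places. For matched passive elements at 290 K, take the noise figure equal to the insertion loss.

3.45 dB

Convert to linear (a loss of L dB is a gain of −L dB): F_i = 10^(NF_i/10), G_i = 10^(G_i,dB/10)
  Stage 1: F_1 = 10^(0.982/10) = 1.254, G_1 = 10^(−0.982/10) = 0.7976
  Stage 2: F_2 = 10^(1.48/10) = 1.406, G_2 = 10^(−1.48/10) = 0.7112
  Stage 3: F_3 = 10^(0.720/10) = 1.180, G_3 = 10^(18.8/10) = 75.86
  Stage 4: F_4 = 10^(8.20/10) = 6.607, G_4 = 10^(−6.97/10) = 0.2009
Friis cascade:
  F = 1.254 + (1.406 − 1)/0.7976 + (1.180 − 1)/0.5673 + (6.607 − 1)/43.03 = 2.211
NF = 10 log₁₀(2.211) = 3.45 dB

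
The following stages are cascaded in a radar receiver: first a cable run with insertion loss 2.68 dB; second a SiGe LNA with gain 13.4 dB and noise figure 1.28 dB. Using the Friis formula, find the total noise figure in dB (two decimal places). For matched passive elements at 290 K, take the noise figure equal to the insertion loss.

Convert to linear (a loss of L dB is a gain of −L dB): F_i = 10^(NF_i/10), G_i = 10^(G_i,dB/10)
  Stage 1: F_1 = 10^(2.68/10) = 1.854, G_1 = 10^(−2.68/10) = 0.5395
  Stage 2: F_2 = 10^(1.28/10) = 1.343, G_2 = 10^(13.4/10) = 21.88
Friis cascade:
  F = 1.854 + (1.343 − 1)/0.5395 = 2.489
NF = 10 log₁₀(2.489) = 3.96 dB

3.96 dB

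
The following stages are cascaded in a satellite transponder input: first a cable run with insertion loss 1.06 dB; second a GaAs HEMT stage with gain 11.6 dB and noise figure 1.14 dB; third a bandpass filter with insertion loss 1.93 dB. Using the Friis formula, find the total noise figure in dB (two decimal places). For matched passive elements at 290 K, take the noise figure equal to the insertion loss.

2.33 dB

Convert to linear (a loss of L dB is a gain of −L dB): F_i = 10^(NF_i/10), G_i = 10^(G_i,dB/10)
  Stage 1: F_1 = 10^(1.06/10) = 1.276, G_1 = 10^(−1.06/10) = 0.7834
  Stage 2: F_2 = 10^(1.14/10) = 1.300, G_2 = 10^(11.6/10) = 14.45
  Stage 3: F_3 = 10^(1.93/10) = 1.560, G_3 = 10^(−1.93/10) = 0.6412
Friis cascade:
  F = 1.276 + (1.300 − 1)/0.7834 + (1.560 − 1)/11.32 = 1.709
NF = 10 log₁₀(1.709) = 2.33 dB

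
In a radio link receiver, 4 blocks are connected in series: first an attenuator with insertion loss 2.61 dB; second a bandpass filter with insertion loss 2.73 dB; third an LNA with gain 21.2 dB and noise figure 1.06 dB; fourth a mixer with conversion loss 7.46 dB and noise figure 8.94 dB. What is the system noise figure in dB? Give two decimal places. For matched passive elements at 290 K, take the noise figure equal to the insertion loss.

Convert to linear (a loss of L dB is a gain of −L dB): F_i = 10^(NF_i/10), G_i = 10^(G_i,dB/10)
  Stage 1: F_1 = 10^(2.61/10) = 1.824, G_1 = 10^(−2.61/10) = 0.5483
  Stage 2: F_2 = 10^(2.73/10) = 1.875, G_2 = 10^(−2.73/10) = 0.5333
  Stage 3: F_3 = 10^(1.06/10) = 1.276, G_3 = 10^(21.2/10) = 131.8
  Stage 4: F_4 = 10^(8.94/10) = 7.834, G_4 = 10^(−7.46/10) = 0.1795
Friis cascade:
  F = 1.824 + (1.875 − 1)/0.5483 + (1.276 − 1)/0.2924 + (7.834 − 1)/38.55 = 4.542
NF = 10 log₁₀(4.542) = 6.57 dB

6.57 dB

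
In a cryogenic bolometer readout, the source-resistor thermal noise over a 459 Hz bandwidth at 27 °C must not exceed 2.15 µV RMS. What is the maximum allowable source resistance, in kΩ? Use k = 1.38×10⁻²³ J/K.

608 kΩ

T = 27 °C + 273.15 = 300.15 K
Johnson–Nyquist: V_n = √(4kTRB) ⇒ R = V_n² / (4kTB)
4kTB = 4 × 1.38×10⁻²³ × 300.15 × 4.59×10² = 7.60×10⁻¹⁸
R = (2.15×10⁻⁶)² / 7.60×10⁻¹⁸ = 6.08×10⁵ Ω = 608 kΩ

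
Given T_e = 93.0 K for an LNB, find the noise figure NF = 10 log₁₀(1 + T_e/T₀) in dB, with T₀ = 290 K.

1.21 dB

F = 1 + T_e/T₀ = 1 + 93.0/290 = 1.32069
NF = 10 log₁₀(1.32069) = 1.21 dB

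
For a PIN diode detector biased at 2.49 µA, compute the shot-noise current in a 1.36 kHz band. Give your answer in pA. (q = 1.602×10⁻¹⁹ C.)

I_n = √(2qI·B)
2qI·B = 2 × 1.602×10⁻¹⁹ × 2.49×10⁻⁶ × 1.36×10³ = 1.09×10⁻²¹ A²
I_n = √(1.09×10⁻²¹) = 3.29×10⁻¹¹ A = 32.9 pA

32.9 pA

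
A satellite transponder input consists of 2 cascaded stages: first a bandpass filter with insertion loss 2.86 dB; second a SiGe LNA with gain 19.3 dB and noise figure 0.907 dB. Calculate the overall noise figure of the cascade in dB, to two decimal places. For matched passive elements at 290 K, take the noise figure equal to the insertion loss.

Convert to linear (a loss of L dB is a gain of −L dB): F_i = 10^(NF_i/10), G_i = 10^(G_i,dB/10)
  Stage 1: F_1 = 10^(2.86/10) = 1.932, G_1 = 10^(−2.86/10) = 0.5176
  Stage 2: F_2 = 10^(0.907/10) = 1.232, G_2 = 10^(19.3/10) = 85.11
Friis cascade:
  F = 1.932 + (1.232 − 1)/0.5176 = 2.381
NF = 10 log₁₀(2.381) = 3.77 dB

3.77 dB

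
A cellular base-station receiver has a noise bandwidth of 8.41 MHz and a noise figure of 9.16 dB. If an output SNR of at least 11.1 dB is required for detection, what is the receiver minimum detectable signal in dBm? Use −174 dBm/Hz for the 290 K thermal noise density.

−84.5 dBm

Sensitivity = −174 + 10 log₁₀(B) + NF + SNR_min
= −174 + 69.25 + 9.16 + 11.1
= −84.49 dBm → −84.5 dBm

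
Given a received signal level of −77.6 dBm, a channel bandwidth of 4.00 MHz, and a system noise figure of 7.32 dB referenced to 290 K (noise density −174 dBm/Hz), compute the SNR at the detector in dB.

23.1 dB

Noise floor: N = −174 + 10 log₁₀(B) + NF
10 log₁₀(4.00×10⁶) = 66.02 dB
N = −174 + 66.02 + 7.32 = −100.66 dBm
SNR = P_sig − N = −77.6 − (−100.66) = 23.06 dB → 23.1 dB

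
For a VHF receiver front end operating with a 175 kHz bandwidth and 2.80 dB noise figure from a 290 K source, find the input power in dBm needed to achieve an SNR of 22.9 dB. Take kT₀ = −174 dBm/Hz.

Sensitivity = −174 + 10 log₁₀(B) + NF + SNR_min
= −174 + 52.43 + 2.80 + 22.9
= −95.87 dBm → −95.9 dBm

−95.9 dBm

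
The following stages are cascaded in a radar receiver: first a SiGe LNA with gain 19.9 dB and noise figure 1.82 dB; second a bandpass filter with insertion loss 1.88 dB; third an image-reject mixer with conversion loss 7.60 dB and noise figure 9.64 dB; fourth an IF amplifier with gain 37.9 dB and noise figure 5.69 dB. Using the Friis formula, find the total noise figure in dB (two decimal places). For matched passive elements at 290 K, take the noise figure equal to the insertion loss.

2.79 dB

Convert to linear (a loss of L dB is a gain of −L dB): F_i = 10^(NF_i/10), G_i = 10^(G_i,dB/10)
  Stage 1: F_1 = 10^(1.82/10) = 1.521, G_1 = 10^(19.9/10) = 97.72
  Stage 2: F_2 = 10^(1.88/10) = 1.542, G_2 = 10^(−1.88/10) = 0.6486
  Stage 3: F_3 = 10^(9.64/10) = 9.204, G_3 = 10^(−7.60/10) = 0.1738
  Stage 4: F_4 = 10^(5.69/10) = 3.707, G_4 = 10^(37.9/10) = 6166
Friis cascade:
  F = 1.521 + (1.542 − 1)/97.72 + (9.204 − 1)/63.39 + (3.707 − 1)/11.02 = 1.901
NF = 10 log₁₀(1.901) = 2.79 dB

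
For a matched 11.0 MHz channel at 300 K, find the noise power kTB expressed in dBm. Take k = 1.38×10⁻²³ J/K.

−103.4 dBm

P_n = kTB = 1.38×10⁻²³ × 300 × 1.10×10⁷ = 4.55×10⁻¹⁴ W
In dBm: 10 log₁₀(4.55×10⁻¹⁴ / 10⁻³) = −103.4 dBm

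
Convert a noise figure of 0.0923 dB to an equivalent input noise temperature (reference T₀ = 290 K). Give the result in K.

F = 10^(0.0923/10) = 1.02148
T_e = (F − 1)·T₀ = (1.02148 − 1) × 290 = 6.23 K

6.23 K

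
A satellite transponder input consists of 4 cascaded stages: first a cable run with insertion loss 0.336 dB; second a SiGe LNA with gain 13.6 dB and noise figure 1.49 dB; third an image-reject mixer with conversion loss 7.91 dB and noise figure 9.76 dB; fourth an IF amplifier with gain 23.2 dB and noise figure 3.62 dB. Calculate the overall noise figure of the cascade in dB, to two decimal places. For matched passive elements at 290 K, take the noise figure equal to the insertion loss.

Convert to linear (a loss of L dB is a gain of −L dB): F_i = 10^(NF_i/10), G_i = 10^(G_i,dB/10)
  Stage 1: F_1 = 10^(0.336/10) = 1.080, G_1 = 10^(−0.336/10) = 0.9256
  Stage 2: F_2 = 10^(1.49/10) = 1.409, G_2 = 10^(13.6/10) = 22.91
  Stage 3: F_3 = 10^(9.76/10) = 9.462, G_3 = 10^(−7.91/10) = 0.1618
  Stage 4: F_4 = 10^(3.62/10) = 2.301, G_4 = 10^(23.2/10) = 208.9
Friis cascade:
  F = 1.080 + (1.409 − 1)/0.9256 + (9.462 − 1)/21.20 + (2.301 − 1)/3.431 = 2.301
NF = 10 log₁₀(2.301) = 3.62 dB

3.62 dB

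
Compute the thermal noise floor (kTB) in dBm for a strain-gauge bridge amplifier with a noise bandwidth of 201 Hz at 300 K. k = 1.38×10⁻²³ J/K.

P_n = kTB = 1.38×10⁻²³ × 300 × 2.01×10² = 8.32×10⁻¹⁹ W
In dBm: 10 log₁₀(8.32×10⁻¹⁹ / 10⁻³) = −150.8 dBm

−150.8 dBm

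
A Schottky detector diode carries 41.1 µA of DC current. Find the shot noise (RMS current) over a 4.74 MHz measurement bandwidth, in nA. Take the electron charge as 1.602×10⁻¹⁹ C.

7.90 nA

I_n = √(2qI·B)
2qI·B = 2 × 1.602×10⁻¹⁹ × 4.11×10⁻⁵ × 4.74×10⁶ = 6.24×10⁻¹⁷ A²
I_n = √(6.24×10⁻¹⁷) = 7.90×10⁻⁹ A = 7.90 nA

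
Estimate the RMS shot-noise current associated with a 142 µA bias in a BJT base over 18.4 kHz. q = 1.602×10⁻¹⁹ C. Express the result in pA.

I_n = √(2qI·B)
2qI·B = 2 × 1.602×10⁻¹⁹ × 1.42×10⁻⁴ × 1.84×10⁴ = 8.37×10⁻¹⁹ A²
I_n = √(8.37×10⁻¹⁹) = 9.15×10⁻¹⁰ A = 915 pA

915 pA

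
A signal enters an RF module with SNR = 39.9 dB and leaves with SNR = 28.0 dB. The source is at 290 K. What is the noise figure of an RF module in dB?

11.9 dB

NF (dB) = SNR_in(dB) − SNR_out(dB) when the source is at T₀
NF = 39.9 − 28.0 = 11.9 dB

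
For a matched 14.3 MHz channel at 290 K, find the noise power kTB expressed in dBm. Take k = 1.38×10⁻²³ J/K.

−102.4 dBm

P_n = kTB = 1.38×10⁻²³ × 290 × 1.43×10⁷ = 5.72×10⁻¹⁴ W
In dBm: 10 log₁₀(5.72×10⁻¹⁴ / 10⁻³) = −102.4 dBm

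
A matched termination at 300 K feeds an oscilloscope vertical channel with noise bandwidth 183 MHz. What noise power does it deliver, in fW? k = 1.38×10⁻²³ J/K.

P_n = kTB = 1.38×10⁻²³ × 300 × 1.83×10⁸ = 7.58×10⁻¹³ W = 758 fW

758 fW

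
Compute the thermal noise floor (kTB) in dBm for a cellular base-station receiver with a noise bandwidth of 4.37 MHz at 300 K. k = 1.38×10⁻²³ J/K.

P_n = kTB = 1.38×10⁻²³ × 300 × 4.37×10⁶ = 1.81×10⁻¹⁴ W
In dBm: 10 log₁₀(1.81×10⁻¹⁴ / 10⁻³) = −107.4 dBm

−107.4 dBm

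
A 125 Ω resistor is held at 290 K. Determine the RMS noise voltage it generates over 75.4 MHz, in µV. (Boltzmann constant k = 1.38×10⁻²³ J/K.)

V_n = √(4kTRB)
4kTRB = 4 × 1.38×10⁻²³ × 290 × 1.25×10² × 7.54×10⁷ = 1.51×10⁻¹⁰ V²
V_n = √(1.51×10⁻¹⁰) = 1.23×10⁻⁵ V = 12.3 µV

12.3 µV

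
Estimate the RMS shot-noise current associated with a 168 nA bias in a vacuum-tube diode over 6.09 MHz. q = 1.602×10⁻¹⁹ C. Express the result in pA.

573 pA

I_n = √(2qI·B)
2qI·B = 2 × 1.602×10⁻¹⁹ × 1.68×10⁻⁷ × 6.09×10⁶ = 3.28×10⁻¹⁹ A²
I_n = √(3.28×10⁻¹⁹) = 5.73×10⁻¹⁰ A = 573 pA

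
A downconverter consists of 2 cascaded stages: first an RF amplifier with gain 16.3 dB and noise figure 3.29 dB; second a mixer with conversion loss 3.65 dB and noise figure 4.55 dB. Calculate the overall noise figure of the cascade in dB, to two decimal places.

Convert to linear (a loss of L dB is a gain of −L dB): F_i = 10^(NF_i/10), G_i = 10^(G_i,dB/10)
  Stage 1: F_1 = 10^(3.29/10) = 2.133, G_1 = 10^(16.3/10) = 42.66
  Stage 2: F_2 = 10^(4.55/10) = 2.851, G_2 = 10^(−3.65/10) = 0.4315
Friis cascade:
  F = 2.133 + (2.851 − 1)/42.66 = 2.176
NF = 10 log₁₀(2.176) = 3.38 dB

3.38 dB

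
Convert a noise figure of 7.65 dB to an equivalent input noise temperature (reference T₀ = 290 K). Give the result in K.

1398 K

F = 10^(7.65/10) = 5.82103
T_e = (F − 1)·T₀ = (5.82103 − 1) × 290 = 1398 K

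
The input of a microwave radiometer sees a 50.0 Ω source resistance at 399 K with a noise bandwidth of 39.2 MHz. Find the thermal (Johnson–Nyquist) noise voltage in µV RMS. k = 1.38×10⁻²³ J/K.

V_n = √(4kTRB)
4kTRB = 4 × 1.38×10⁻²³ × 399 × 5.00×10¹ × 3.92×10⁷ = 4.32×10⁻¹¹ V²
V_n = √(4.32×10⁻¹¹) = 6.57×10⁻⁶ V = 6.57 µV

6.57 µV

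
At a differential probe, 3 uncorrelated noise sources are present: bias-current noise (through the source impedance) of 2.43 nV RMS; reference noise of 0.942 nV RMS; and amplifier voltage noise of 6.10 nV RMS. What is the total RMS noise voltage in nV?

Uncorrelated sources add in power (mean-square): V_tot = √(ΣV_i²)
V_tot = √[(2.43×10⁻⁹)² + (9.42×10⁻¹⁰)² + (6.10×10⁻⁹)²] = 6.63×10⁻⁹ V = 6.63 nV

6.63 nV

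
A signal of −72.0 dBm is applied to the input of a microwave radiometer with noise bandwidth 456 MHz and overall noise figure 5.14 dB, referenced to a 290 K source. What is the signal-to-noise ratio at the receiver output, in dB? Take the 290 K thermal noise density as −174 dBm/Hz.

10.3 dB

Noise floor: N = −174 + 10 log₁₀(B) + NF
10 log₁₀(4.56×10⁸) = 86.59 dB
N = −174 + 86.59 + 5.14 = −82.27 dBm
SNR = P_sig − N = −72.0 − (−82.27) = 10.27 dB → 10.3 dB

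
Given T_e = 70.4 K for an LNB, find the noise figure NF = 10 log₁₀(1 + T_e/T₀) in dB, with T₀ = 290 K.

F = 1 + T_e/T₀ = 1 + 70.4/290 = 1.24276
NF = 10 log₁₀(1.24276) = 0.944 dB

0.944 dB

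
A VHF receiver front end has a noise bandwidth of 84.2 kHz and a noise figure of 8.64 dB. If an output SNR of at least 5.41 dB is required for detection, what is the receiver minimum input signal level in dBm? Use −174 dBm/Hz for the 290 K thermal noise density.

−110.7 dBm

Sensitivity = −174 + 10 log₁₀(B) + NF + SNR_min
= −174 + 49.25 + 8.64 + 5.41
= −110.70 dBm → −110.7 dBm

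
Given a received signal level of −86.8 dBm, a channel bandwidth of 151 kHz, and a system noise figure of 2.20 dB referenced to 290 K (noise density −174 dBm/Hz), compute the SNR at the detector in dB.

Noise floor: N = −174 + 10 log₁₀(B) + NF
10 log₁₀(1.51×10⁵) = 51.79 dB
N = −174 + 51.79 + 2.20 = −120.01 dBm
SNR = P_sig − N = −86.8 − (−120.01) = 33.21 dB → 33.2 dB

33.2 dB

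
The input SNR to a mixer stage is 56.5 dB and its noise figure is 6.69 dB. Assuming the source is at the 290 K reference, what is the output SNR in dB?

49.81 dB

By definition F = SNR_in/SNR_out, so in dB: SNR_out = SNR_in − NF
SNR_out = 56.5 − 6.69 = 49.81 dB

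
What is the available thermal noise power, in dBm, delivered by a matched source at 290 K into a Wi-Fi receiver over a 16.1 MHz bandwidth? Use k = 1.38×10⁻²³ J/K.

−101.9 dBm

P_n = kTB = 1.38×10⁻²³ × 290 × 1.61×10⁷ = 6.44×10⁻¹⁴ W
In dBm: 10 log₁₀(6.44×10⁻¹⁴ / 10⁻³) = −101.9 dBm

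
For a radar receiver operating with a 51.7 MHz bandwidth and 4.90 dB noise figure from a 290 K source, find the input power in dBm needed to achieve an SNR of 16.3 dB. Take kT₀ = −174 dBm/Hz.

−75.7 dBm

Sensitivity = −174 + 10 log₁₀(B) + NF + SNR_min
= −174 + 77.13 + 4.90 + 16.3
= −75.67 dBm → −75.7 dBm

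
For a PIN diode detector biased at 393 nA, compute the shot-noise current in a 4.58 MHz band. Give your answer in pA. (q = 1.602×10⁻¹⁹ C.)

759 pA

I_n = √(2qI·B)
2qI·B = 2 × 1.602×10⁻¹⁹ × 3.93×10⁻⁷ × 4.58×10⁶ = 5.77×10⁻¹⁹ A²
I_n = √(5.77×10⁻¹⁹) = 7.59×10⁻¹⁰ A = 759 pA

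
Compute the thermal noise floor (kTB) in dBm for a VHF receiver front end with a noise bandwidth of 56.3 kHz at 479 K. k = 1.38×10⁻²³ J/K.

−124.3 dBm

P_n = kTB = 1.38×10⁻²³ × 479 × 5.63×10⁴ = 3.72×10⁻¹⁶ W
In dBm: 10 log₁₀(3.72×10⁻¹⁶ / 10⁻³) = −124.3 dBm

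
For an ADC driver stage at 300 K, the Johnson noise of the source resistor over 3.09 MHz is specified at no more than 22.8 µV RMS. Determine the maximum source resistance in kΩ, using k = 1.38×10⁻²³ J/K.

Johnson–Nyquist: V_n = √(4kTRB) ⇒ R = V_n² / (4kTB)
4kTB = 4 × 1.38×10⁻²³ × 300 × 3.09×10⁶ = 5.12×10⁻¹⁴
R = (2.28×10⁻⁵)² / 5.12×10⁻¹⁴ = 1.02×10⁴ Ω = 10.2 kΩ

10.2 kΩ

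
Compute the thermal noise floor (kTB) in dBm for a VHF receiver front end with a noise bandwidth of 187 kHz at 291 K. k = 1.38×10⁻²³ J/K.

−121.2 dBm

P_n = kTB = 1.38×10⁻²³ × 291 × 1.87×10⁵ = 7.51×10⁻¹⁶ W
In dBm: 10 log₁₀(7.51×10⁻¹⁶ / 10⁻³) = −121.2 dBm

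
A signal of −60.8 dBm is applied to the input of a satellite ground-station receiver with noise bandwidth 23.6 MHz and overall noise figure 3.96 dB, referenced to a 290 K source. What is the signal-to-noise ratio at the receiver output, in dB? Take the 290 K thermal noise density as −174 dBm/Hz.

Noise floor: N = −174 + 10 log₁₀(B) + NF
10 log₁₀(2.36×10⁷) = 73.73 dB
N = −174 + 73.73 + 3.96 = −96.31 dBm
SNR = P_sig − N = −60.8 − (−96.31) = 35.51 dB → 35.5 dB

35.5 dB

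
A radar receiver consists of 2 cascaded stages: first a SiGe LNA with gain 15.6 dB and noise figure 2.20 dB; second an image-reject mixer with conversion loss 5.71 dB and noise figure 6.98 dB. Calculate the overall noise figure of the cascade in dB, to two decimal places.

Convert to linear (a loss of L dB is a gain of −L dB): F_i = 10^(NF_i/10), G_i = 10^(G_i,dB/10)
  Stage 1: F_1 = 10^(2.20/10) = 1.660, G_1 = 10^(15.6/10) = 36.31
  Stage 2: F_2 = 10^(6.98/10) = 4.989, G_2 = 10^(−5.71/10) = 0.2685
Friis cascade:
  F = 1.660 + (4.989 − 1)/36.31 = 1.769
NF = 10 log₁₀(1.769) = 2.48 dB

2.48 dB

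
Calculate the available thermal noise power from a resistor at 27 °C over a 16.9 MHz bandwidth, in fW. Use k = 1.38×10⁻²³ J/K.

T = 27 °C + 273.15 = 300.15 K
P_n = kTB = 1.38×10⁻²³ × 300.15 × 1.69×10⁷ = 7.00×10⁻¹⁴ W = 70.0 fW

70.0 fW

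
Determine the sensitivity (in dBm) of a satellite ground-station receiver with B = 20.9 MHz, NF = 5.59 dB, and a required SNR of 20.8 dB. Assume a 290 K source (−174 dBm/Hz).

Sensitivity = −174 + 10 log₁₀(B) + NF + SNR_min
= −174 + 73.2 + 5.59 + 20.8
= −74.41 dBm → −74.4 dBm

−74.4 dBm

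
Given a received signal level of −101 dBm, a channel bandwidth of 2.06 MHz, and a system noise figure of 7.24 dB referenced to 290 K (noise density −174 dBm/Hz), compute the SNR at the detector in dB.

Noise floor: N = −174 + 10 log₁₀(B) + NF
10 log₁₀(2.06×10⁶) = 63.14 dB
N = −174 + 63.14 + 7.24 = −103.62 dBm
SNR = P_sig − N = −101 − (−103.62) = 2.62 dB → 2.6 dB

2.6 dB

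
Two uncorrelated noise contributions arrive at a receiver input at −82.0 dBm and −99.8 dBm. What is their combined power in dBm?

−81.9 dBm

Convert to linear, add, convert back:
P₁ = 6.31×10⁻¹² W, P₂ = 1.05×10⁻¹³ W
P_tot = 6.41×10⁻¹² W → 10 log₁₀(P_tot / 10⁻³) = −81.9 dBm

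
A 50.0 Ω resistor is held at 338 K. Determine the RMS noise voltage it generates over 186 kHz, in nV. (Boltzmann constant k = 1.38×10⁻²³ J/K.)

417 nV

V_n = √(4kTRB)
4kTRB = 4 × 1.38×10⁻²³ × 338 × 5.00×10¹ × 1.86×10⁵ = 1.74×10⁻¹³ V²
V_n = √(1.74×10⁻¹³) = 4.17×10⁻⁷ V = 417 nV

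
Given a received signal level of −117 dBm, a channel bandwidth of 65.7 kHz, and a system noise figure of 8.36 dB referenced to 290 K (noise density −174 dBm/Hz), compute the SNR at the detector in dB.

Noise floor: N = −174 + 10 log₁₀(B) + NF
10 log₁₀(6.57×10⁴) = 48.18 dB
N = −174 + 48.18 + 8.36 = −117.46 dBm
SNR = P_sig − N = −117 − (−117.46) = 0.46 dB → 0.5 dB

0.5 dB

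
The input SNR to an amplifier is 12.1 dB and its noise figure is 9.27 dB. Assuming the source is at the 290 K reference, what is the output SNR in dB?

2.83 dB

By definition F = SNR_in/SNR_out, so in dB: SNR_out = SNR_in − NF
SNR_out = 12.1 − 9.27 = 2.83 dB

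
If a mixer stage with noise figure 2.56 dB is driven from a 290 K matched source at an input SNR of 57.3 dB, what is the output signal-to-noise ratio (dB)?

54.74 dB

By definition F = SNR_in/SNR_out, so in dB: SNR_out = SNR_in − NF
SNR_out = 57.3 − 2.56 = 54.74 dB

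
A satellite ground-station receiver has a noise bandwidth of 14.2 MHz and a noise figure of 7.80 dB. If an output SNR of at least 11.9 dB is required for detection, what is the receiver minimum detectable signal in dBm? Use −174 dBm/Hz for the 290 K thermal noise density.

−82.8 dBm

Sensitivity = −174 + 10 log₁₀(B) + NF + SNR_min
= −174 + 71.52 + 7.80 + 11.9
= −82.78 dBm → −82.8 dBm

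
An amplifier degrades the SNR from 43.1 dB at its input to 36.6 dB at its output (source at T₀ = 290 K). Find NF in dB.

NF (dB) = SNR_in(dB) − SNR_out(dB) when the source is at T₀
NF = 43.1 − 36.6 = 6.5 dB

6.5 dB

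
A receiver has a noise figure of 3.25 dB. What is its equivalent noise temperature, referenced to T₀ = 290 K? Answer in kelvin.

323 K

F = 10^(3.25/10) = 2.11349
T_e = (F − 1)·T₀ = (2.11349 − 1) × 290 = 323 K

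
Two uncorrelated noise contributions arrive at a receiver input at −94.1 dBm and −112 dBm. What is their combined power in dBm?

−94.0 dBm

Convert to linear, add, convert back:
P₁ = 3.89×10⁻¹³ W, P₂ = 6.31×10⁻¹⁵ W
P_tot = 3.95×10⁻¹³ W → 10 log₁₀(P_tot / 10⁻³) = −94.0 dBm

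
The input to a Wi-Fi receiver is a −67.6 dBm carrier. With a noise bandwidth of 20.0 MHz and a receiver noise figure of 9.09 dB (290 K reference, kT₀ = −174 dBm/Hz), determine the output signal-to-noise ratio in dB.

Noise floor: N = −174 + 10 log₁₀(B) + NF
10 log₁₀(2.00×10⁷) = 73.01 dB
N = −174 + 73.01 + 9.09 = −91.90 dBm
SNR = P_sig − N = −67.6 − (−91.90) = 24.30 dB → 24.3 dB

24.3 dB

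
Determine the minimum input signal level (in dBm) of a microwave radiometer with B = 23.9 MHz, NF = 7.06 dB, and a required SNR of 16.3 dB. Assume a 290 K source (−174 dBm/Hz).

Sensitivity = −174 + 10 log₁₀(B) + NF + SNR_min
= −174 + 73.78 + 7.06 + 16.3
= −76.86 dBm → −76.9 dBm

−76.9 dBm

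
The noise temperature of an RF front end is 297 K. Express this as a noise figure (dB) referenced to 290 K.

3.06 dB

F = 1 + T_e/T₀ = 1 + 297/290 = 2.02414
NF = 10 log₁₀(2.02414) = 3.06 dB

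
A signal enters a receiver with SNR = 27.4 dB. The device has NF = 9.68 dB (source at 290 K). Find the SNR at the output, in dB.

17.72 dB

By definition F = SNR_in/SNR_out, so in dB: SNR_out = SNR_in − NF
SNR_out = 27.4 − 9.68 = 17.72 dB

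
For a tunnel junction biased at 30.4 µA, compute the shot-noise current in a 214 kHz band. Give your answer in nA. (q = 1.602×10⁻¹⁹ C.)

1.44 nA

I_n = √(2qI·B)
2qI·B = 2 × 1.602×10⁻¹⁹ × 3.04×10⁻⁵ × 2.14×10⁵ = 2.08×10⁻¹⁸ A²
I_n = √(2.08×10⁻¹⁸) = 1.44×10⁻⁹ A = 1.44 nA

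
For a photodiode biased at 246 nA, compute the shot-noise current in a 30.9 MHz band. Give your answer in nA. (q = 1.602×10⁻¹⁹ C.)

I_n = √(2qI·B)
2qI·B = 2 × 1.602×10⁻¹⁹ × 2.46×10⁻⁷ × 3.09×10⁷ = 2.44×10⁻¹⁸ A²
I_n = √(2.44×10⁻¹⁸) = 1.56×10⁻⁹ A = 1.56 nA

1.56 nA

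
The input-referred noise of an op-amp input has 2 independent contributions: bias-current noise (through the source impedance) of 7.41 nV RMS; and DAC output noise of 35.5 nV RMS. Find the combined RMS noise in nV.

36.3 nV

Uncorrelated sources add in power (mean-square): V_tot = √(ΣV_i²)
V_tot = √[(7.41×10⁻⁹)² + (3.55×10⁻⁸)²] = 3.63×10⁻⁸ V = 36.3 nV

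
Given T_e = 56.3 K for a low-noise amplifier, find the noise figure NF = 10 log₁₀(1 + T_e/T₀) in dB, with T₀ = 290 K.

0.771 dB

F = 1 + T_e/T₀ = 1 + 56.3/290 = 1.19414
NF = 10 log₁₀(1.19414) = 0.771 dB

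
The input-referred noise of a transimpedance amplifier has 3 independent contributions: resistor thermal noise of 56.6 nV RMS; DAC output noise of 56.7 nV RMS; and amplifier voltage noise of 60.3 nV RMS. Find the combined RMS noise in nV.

100 nV

Uncorrelated sources add in power (mean-square): V_tot = √(ΣV_i²)
V_tot = √[(5.66×10⁻⁸)² + (5.67×10⁻⁸)² + (6.03×10⁻⁸)²] = 1.00×10⁻⁷ V = 100 nV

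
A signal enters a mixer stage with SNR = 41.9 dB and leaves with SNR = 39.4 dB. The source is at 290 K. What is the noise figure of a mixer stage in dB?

2.5 dB

NF (dB) = SNR_in(dB) − SNR_out(dB) when the source is at T₀
NF = 41.9 − 39.4 = 2.5 dB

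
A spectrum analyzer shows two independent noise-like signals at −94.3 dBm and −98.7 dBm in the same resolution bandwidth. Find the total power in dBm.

−93.0 dBm

Convert to linear, add, convert back:
P₁ = 3.72×10⁻¹³ W, P₂ = 1.35×10⁻¹³ W
P_tot = 5.06×10⁻¹³ W → 10 log₁₀(P_tot / 10⁻³) = −93.0 dBm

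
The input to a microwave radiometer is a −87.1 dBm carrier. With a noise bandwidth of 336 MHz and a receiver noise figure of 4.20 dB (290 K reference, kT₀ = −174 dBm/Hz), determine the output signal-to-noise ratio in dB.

−2.6 dB

Noise floor: N = −174 + 10 log₁₀(B) + NF
10 log₁₀(3.36×10⁸) = 85.26 dB
N = −174 + 85.26 + 4.20 = −84.54 dBm
SNR = P_sig − N = −87.1 − (−84.54) = −2.56 dB → −2.6 dB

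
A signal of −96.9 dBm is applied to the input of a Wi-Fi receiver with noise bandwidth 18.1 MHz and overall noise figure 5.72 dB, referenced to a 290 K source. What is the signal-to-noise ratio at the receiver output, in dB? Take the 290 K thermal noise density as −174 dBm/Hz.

Noise floor: N = −174 + 10 log₁₀(B) + NF
10 log₁₀(1.81×10⁷) = 72.58 dB
N = −174 + 72.58 + 5.72 = −95.70 dBm
SNR = P_sig − N = −96.9 − (−95.70) = −1.20 dB → −1.2 dB

−1.2 dB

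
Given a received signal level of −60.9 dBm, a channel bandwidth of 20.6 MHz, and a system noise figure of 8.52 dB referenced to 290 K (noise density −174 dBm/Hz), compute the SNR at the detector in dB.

Noise floor: N = −174 + 10 log₁₀(B) + NF
10 log₁₀(2.06×10⁷) = 73.14 dB
N = −174 + 73.14 + 8.52 = −92.34 dBm
SNR = P_sig − N = −60.9 − (−92.34) = 31.44 dB → 31.4 dB

31.4 dB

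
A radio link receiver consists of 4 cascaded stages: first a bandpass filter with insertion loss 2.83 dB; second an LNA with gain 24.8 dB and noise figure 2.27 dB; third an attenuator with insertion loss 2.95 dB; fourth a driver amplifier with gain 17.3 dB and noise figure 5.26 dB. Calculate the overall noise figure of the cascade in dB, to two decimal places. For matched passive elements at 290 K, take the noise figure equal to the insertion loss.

Convert to linear (a loss of L dB is a gain of −L dB): F_i = 10^(NF_i/10), G_i = 10^(G_i,dB/10)
  Stage 1: F_1 = 10^(2.83/10) = 1.919, G_1 = 10^(−2.83/10) = 0.5212
  Stage 2: F_2 = 10^(2.27/10) = 1.687, G_2 = 10^(24.8/10) = 302.0
  Stage 3: F_3 = 10^(2.95/10) = 1.972, G_3 = 10^(−2.95/10) = 0.5070
  Stage 4: F_4 = 10^(5.26/10) = 3.357, G_4 = 10^(17.3/10) = 53.70
Friis cascade:
  F = 1.919 + (1.687 − 1)/0.5212 + (1.972 − 1)/157.4 + (3.357 − 1)/79.80 = 3.272
NF = 10 log₁₀(3.272) = 5.15 dB

5.15 dB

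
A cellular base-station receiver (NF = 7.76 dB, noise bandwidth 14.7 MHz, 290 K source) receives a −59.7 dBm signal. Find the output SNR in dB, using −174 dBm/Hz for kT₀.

Noise floor: N = −174 + 10 log₁₀(B) + NF
10 log₁₀(1.47×10⁷) = 71.67 dB
N = −174 + 71.67 + 7.76 = −94.57 dBm
SNR = P_sig − N = −59.7 − (−94.57) = 34.87 dB → 34.9 dB

34.9 dB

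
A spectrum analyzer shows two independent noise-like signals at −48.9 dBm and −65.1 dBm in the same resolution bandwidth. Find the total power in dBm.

−48.8 dBm

Convert to linear, add, convert back:
P₁ = 1.29×10⁻⁸ W, P₂ = 3.09×10⁻¹⁰ W
P_tot = 1.32×10⁻⁸ W → 10 log₁₀(P_tot / 10⁻³) = −48.8 dBm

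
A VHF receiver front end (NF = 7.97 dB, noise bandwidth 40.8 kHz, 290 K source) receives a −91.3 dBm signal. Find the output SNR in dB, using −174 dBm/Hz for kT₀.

28.6 dB

Noise floor: N = −174 + 10 log₁₀(B) + NF
10 log₁₀(4.08×10⁴) = 46.11 dB
N = −174 + 46.11 + 7.97 = −119.92 dBm
SNR = P_sig − N = −91.3 − (−119.92) = 28.62 dB → 28.6 dB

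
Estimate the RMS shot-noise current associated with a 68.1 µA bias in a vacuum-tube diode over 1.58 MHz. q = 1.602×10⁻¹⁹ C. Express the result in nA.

I_n = √(2qI·B)
2qI·B = 2 × 1.602×10⁻¹⁹ × 6.81×10⁻⁵ × 1.58×10⁶ = 3.45×10⁻¹⁷ A²
I_n = √(3.45×10⁻¹⁷) = 5.87×10⁻⁹ A = 5.87 nA

5.87 nA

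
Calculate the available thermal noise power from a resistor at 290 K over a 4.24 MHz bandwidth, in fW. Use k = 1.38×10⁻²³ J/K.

17.0 fW

P_n = kTB = 1.38×10⁻²³ × 290 × 4.24×10⁶ = 1.70×10⁻¹⁴ W = 17.0 fW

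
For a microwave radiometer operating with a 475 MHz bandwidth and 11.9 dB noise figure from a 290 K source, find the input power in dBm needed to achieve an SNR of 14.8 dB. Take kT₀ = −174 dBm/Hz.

−60.5 dBm

Sensitivity = −174 + 10 log₁₀(B) + NF + SNR_min
= −174 + 86.77 + 11.9 + 14.8
= −60.53 dBm → −60.5 dBm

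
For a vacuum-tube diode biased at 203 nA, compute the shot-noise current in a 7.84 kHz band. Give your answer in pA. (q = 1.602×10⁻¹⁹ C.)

I_n = √(2qI·B)
2qI·B = 2 × 1.602×10⁻¹⁹ × 2.03×10⁻⁷ × 7.84×10³ = 5.10×10⁻²² A²
I_n = √(5.10×10⁻²²) = 2.26×10⁻¹¹ A = 22.6 pA

22.6 pA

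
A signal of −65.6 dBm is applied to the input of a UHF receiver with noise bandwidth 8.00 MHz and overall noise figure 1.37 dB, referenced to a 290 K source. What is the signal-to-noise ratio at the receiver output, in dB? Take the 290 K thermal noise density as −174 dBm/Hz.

Noise floor: N = −174 + 10 log₁₀(B) + NF
10 log₁₀(8.00×10⁶) = 69.03 dB
N = −174 + 69.03 + 1.37 = −103.60 dBm
SNR = P_sig − N = −65.6 − (−103.60) = 38.00 dB → 38.0 dB

38.0 dB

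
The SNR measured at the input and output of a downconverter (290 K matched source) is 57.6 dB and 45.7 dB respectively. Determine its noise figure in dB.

11.9 dB

NF (dB) = SNR_in(dB) − SNR_out(dB) when the source is at T₀
NF = 57.6 − 45.7 = 11.9 dB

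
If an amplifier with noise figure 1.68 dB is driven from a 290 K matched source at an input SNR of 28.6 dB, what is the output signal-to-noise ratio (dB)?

26.92 dB

By definition F = SNR_in/SNR_out, so in dB: SNR_out = SNR_in − NF
SNR_out = 28.6 − 1.68 = 26.92 dB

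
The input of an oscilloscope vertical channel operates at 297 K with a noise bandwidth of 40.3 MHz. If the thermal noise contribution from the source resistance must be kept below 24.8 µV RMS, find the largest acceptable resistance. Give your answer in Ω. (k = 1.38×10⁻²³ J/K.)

Johnson–Nyquist: V_n = √(4kTRB) ⇒ R = V_n² / (4kTB)
4kTB = 4 × 1.38×10⁻²³ × 297 × 4.03×10⁷ = 6.61×10⁻¹³
R = (2.48×10⁻⁵)² / 6.61×10⁻¹³ = 9.31×10² Ω = 931 Ω

931 Ω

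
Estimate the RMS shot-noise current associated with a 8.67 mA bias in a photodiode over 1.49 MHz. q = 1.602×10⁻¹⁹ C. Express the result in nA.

I_n = √(2qI·B)
2qI·B = 2 × 1.602×10⁻¹⁹ × 8.67×10⁻³ × 1.49×10⁶ = 4.14×10⁻¹⁵ A²
I_n = √(4.14×10⁻¹⁵) = 6.43×10⁻⁸ A = 64.3 nA

64.3 nA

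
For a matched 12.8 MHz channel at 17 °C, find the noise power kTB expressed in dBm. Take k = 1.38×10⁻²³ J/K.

T = 17 °C + 273.15 = 290.15 K
P_n = kTB = 1.38×10⁻²³ × 290.15 × 1.28×10⁷ = 5.13×10⁻¹⁴ W
In dBm: 10 log₁₀(5.13×10⁻¹⁴ / 10⁻³) = −102.9 dBm

−102.9 dBm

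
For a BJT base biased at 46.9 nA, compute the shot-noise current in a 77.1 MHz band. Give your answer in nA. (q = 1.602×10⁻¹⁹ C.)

I_n = √(2qI·B)
2qI·B = 2 × 1.602×10⁻¹⁹ × 4.69×10⁻⁸ × 7.71×10⁷ = 1.16×10⁻¹⁸ A²
I_n = √(1.16×10⁻¹⁸) = 1.08×10⁻⁹ A = 1.08 nA

1.08 nA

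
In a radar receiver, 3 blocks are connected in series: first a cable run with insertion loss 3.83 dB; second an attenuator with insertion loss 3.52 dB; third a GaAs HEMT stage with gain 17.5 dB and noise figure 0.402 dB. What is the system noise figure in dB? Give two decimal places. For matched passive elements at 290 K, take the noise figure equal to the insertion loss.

7.75 dB

Convert to linear (a loss of L dB is a gain of −L dB): F_i = 10^(NF_i/10), G_i = 10^(G_i,dB/10)
  Stage 1: F_1 = 10^(3.83/10) = 2.415, G_1 = 10^(−3.83/10) = 0.4140
  Stage 2: F_2 = 10^(3.52/10) = 2.249, G_2 = 10^(−3.52/10) = 0.4446
  Stage 3: F_3 = 10^(0.402/10) = 1.097, G_3 = 10^(17.5/10) = 56.23
Friis cascade:
  F = 2.415 + (2.249 − 1)/0.4140 + (1.097 − 1)/0.1841 = 5.959
NF = 10 log₁₀(5.959) = 7.75 dB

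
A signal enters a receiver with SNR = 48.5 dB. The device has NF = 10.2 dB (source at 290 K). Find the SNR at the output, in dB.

38.3 dB

By definition F = SNR_in/SNR_out, so in dB: SNR_out = SNR_in − NF
SNR_out = 48.5 − 10.2 = 38.3 dB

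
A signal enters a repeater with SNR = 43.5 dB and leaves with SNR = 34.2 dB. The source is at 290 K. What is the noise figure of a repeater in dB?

9.3 dB

NF (dB) = SNR_in(dB) − SNR_out(dB) when the source is at T₀
NF = 43.5 − 34.2 = 9.3 dB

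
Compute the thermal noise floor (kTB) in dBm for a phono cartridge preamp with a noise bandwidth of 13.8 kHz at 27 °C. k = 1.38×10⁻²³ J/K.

T = 27 °C + 273.15 = 300.15 K
P_n = kTB = 1.38×10⁻²³ × 300.15 × 1.38×10⁴ = 5.72×10⁻¹⁷ W
In dBm: 10 log₁₀(5.72×10⁻¹⁷ / 10⁻³) = −132.4 dBm

−132.4 dBm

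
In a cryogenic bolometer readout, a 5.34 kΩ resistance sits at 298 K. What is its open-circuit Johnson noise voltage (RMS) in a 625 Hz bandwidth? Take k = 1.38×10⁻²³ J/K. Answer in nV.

234 nV

V_n = √(4kTRB)
4kTRB = 4 × 1.38×10⁻²³ × 298 × 5.34×10³ × 6.25×10² = 5.49×10⁻¹⁴ V²
V_n = √(5.49×10⁻¹⁴) = 2.34×10⁻⁷ V = 234 nV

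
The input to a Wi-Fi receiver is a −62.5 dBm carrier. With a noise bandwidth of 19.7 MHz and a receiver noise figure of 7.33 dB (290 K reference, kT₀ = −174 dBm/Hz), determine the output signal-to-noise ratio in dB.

31.2 dB

Noise floor: N = −174 + 10 log₁₀(B) + NF
10 log₁₀(1.97×10⁷) = 72.94 dB
N = −174 + 72.94 + 7.33 = −93.73 dBm
SNR = P_sig − N = −62.5 − (−93.73) = 31.23 dB → 31.2 dB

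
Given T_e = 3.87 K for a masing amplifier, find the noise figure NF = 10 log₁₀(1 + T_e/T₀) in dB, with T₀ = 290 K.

0.058 dB

F = 1 + T_e/T₀ = 1 + 3.87/290 = 1.01334
NF = 10 log₁₀(1.01334) = 0.058 dB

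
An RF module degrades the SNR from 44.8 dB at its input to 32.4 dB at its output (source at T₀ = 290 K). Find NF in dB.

NF (dB) = SNR_in(dB) − SNR_out(dB) when the source is at T₀
NF = 44.8 − 32.4 = 12.4 dB

12.4 dB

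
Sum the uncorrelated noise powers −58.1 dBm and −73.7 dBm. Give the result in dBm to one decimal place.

−58.0 dBm

Convert to linear, add, convert back:
P₁ = 1.55×10⁻⁹ W, P₂ = 4.27×10⁻¹¹ W
P_tot = 1.59×10⁻⁹ W → 10 log₁₀(P_tot / 10⁻³) = −58.0 dBm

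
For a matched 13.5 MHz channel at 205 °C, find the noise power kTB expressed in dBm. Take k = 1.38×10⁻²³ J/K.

−100.5 dBm

T = 205 °C + 273.15 = 478.15 K
P_n = kTB = 1.38×10⁻²³ × 478.15 × 1.35×10⁷ = 8.91×10⁻¹⁴ W
In dBm: 10 log₁₀(8.91×10⁻¹⁴ / 10⁻³) = −100.5 dBm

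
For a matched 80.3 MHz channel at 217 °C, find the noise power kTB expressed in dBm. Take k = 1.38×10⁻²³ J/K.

T = 217 °C + 273.15 = 490.15 K
P_n = kTB = 1.38×10⁻²³ × 490.15 × 8.03×10⁷ = 5.43×10⁻¹³ W
In dBm: 10 log₁₀(5.43×10⁻¹³ / 10⁻³) = −92.7 dBm

−92.7 dBm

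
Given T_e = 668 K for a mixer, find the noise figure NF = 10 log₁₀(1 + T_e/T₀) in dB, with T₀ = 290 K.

5.19 dB

F = 1 + T_e/T₀ = 1 + 668/290 = 3.30345
NF = 10 log₁₀(3.30345) = 5.19 dB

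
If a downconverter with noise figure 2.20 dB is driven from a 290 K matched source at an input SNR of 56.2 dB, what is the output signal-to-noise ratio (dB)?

54.00 dB

By definition F = SNR_in/SNR_out, so in dB: SNR_out = SNR_in − NF
SNR_out = 56.2 − 2.20 = 54.00 dB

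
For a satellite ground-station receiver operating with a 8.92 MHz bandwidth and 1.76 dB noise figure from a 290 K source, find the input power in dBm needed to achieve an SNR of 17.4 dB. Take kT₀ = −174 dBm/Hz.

−85.3 dBm

Sensitivity = −174 + 10 log₁₀(B) + NF + SNR_min
= −174 + 69.5 + 1.76 + 17.4
= −85.34 dBm → −85.3 dBm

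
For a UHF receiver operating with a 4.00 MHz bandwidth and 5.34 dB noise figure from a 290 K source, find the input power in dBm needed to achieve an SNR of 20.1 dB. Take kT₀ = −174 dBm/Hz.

Sensitivity = −174 + 10 log₁₀(B) + NF + SNR_min
= −174 + 66.02 + 5.34 + 20.1
= −82.54 dBm → −82.5 dBm

−82.5 dBm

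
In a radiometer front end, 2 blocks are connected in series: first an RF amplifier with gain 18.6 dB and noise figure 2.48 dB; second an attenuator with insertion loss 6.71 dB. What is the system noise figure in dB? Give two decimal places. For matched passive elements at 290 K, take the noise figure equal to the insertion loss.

2.60 dB

Convert to linear (a loss of L dB is a gain of −L dB): F_i = 10^(NF_i/10), G_i = 10^(G_i,dB/10)
  Stage 1: F_1 = 10^(2.48/10) = 1.770, G_1 = 10^(18.6/10) = 72.44
  Stage 2: F_2 = 10^(6.71/10) = 4.688, G_2 = 10^(−6.71/10) = 0.2133
Friis cascade:
  F = 1.770 + (4.688 − 1)/72.44 = 1.821
NF = 10 log₁₀(1.821) = 2.60 dB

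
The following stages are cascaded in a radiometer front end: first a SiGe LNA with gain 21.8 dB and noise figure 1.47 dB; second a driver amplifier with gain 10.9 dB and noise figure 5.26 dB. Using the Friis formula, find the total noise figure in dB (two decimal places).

1.52 dB

Convert to linear (a loss of L dB is a gain of −L dB): F_i = 10^(NF_i/10), G_i = 10^(G_i,dB/10)
  Stage 1: F_1 = 10^(1.47/10) = 1.403, G_1 = 10^(21.8/10) = 151.4
  Stage 2: F_2 = 10^(5.26/10) = 3.357, G_2 = 10^(10.9/10) = 12.30
Friis cascade:
  F = 1.403 + (3.357 − 1)/151.4 = 1.418
NF = 10 log₁₀(1.418) = 1.52 dB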